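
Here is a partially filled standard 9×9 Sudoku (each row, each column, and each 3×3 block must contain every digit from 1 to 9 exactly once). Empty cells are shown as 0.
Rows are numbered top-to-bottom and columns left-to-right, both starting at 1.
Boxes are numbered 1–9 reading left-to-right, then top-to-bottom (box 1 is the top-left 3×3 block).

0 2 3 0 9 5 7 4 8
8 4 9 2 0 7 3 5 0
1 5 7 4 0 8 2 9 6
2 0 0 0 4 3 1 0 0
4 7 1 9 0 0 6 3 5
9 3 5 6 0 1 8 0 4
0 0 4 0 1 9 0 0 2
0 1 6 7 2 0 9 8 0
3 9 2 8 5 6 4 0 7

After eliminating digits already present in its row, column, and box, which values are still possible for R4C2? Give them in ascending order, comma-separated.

6,8

Row 4 already contains {1, 2, 3, 4}.
Column 2 already contains {1, 2, 3, 4, 5, 7, 9}.
Its 3×3 block (box 4) already contains {1, 2, 3, 4, 5, 7, 9}.
Removing those from 1–9 leaves {6, 8} as the candidates for R4C2.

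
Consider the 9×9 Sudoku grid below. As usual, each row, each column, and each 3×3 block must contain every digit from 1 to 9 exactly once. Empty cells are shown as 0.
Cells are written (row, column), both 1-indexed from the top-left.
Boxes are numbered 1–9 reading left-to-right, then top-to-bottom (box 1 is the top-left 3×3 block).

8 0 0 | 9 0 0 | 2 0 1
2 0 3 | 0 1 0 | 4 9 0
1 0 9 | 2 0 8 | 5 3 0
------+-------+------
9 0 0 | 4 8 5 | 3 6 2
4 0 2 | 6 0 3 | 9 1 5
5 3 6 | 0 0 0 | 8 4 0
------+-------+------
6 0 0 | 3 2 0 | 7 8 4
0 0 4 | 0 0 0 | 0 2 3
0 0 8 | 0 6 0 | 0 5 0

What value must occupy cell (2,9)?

Cell (2,9) itself could take any of {6, 7, 8} by direct elimination.
Consider where 8 can go in row 2.
(2,2) is out (box 1 already has a 8).
(2,4) is out (box 2 already has a 8).
(2,6) is out (column 6 already has a 8).
So the only cell in row 2 that can hold 8 is (2,9).
Therefore (2,9) = 8.

8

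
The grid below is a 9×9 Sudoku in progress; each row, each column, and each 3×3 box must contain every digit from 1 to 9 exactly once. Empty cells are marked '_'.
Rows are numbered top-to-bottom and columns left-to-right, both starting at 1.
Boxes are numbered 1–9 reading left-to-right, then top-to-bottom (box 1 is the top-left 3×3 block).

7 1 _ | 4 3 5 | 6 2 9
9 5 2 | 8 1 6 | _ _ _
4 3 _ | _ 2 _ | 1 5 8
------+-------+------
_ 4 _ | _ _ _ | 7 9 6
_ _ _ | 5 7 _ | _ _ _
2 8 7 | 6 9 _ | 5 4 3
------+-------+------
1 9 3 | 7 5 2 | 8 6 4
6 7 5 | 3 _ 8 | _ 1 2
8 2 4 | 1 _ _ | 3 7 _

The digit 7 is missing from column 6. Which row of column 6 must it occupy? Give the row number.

Consider where 7 can go in column 6.
R4C6 is out (row 4 already has a 7).
R5C6 is out (row 5 already has a 7).
R6C6 is out (row 6 already has a 7).
R9C6 is out (row 9 already has a 7).
So the only cell in column 6 that can hold 7 is R3C6.
That is row 3.

3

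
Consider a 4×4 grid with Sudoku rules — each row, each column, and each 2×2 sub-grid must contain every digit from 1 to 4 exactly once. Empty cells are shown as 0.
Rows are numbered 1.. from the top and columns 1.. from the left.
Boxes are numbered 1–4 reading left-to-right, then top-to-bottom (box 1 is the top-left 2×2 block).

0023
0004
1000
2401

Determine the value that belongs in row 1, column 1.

Row 1 already contains {2, 3}.
Column 1 already contains {1, 2}.
Its 2×2 block (box 1) already contains {}.
The only value from 1–4 not eliminated is 4, so row 1, column 1 = 4.

4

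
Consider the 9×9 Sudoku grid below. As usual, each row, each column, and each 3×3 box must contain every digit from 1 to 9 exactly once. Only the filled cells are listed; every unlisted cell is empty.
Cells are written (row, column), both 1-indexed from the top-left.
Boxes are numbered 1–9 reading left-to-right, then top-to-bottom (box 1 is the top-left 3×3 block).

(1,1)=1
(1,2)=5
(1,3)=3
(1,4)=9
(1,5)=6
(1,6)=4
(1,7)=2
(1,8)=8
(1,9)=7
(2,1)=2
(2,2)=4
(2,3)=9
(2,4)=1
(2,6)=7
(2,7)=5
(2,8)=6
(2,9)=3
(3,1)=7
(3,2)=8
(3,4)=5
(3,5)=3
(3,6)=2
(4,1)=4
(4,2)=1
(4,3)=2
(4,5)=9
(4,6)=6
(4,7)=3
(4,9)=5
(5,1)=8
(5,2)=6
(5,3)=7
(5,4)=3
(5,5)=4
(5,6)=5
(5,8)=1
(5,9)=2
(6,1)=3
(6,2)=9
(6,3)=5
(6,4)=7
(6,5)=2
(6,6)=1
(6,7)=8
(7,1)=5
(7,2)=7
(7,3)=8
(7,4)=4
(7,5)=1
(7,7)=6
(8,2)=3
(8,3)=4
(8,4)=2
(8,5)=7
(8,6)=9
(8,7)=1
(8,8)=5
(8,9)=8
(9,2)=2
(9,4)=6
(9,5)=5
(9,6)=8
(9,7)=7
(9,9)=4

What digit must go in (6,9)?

Row 6 already contains {1, 2, 3, 5, 7, 8, 9}.
Column 9 already contains {2, 3, 4, 5, 7, 8}.
Its 3×3 block (box 6) already contains {1, 2, 3, 5, 8}.
The only value from 1–9 not eliminated is 6, so (6,9) = 6.

6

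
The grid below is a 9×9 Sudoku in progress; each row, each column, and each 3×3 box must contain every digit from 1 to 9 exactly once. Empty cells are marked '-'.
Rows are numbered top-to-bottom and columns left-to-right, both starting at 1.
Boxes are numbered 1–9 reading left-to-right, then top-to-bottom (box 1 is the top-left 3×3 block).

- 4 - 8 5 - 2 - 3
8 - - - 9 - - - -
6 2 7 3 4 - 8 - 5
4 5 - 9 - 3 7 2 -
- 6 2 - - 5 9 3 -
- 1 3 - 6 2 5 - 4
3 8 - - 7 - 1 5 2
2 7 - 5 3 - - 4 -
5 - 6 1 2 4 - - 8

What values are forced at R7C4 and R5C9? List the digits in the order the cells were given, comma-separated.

For R7C4:
  Row 7 already contains {1, 2, 3, 5, 7, 8}.
  Column 4 already contains {1, 3, 5, 8, 9}.
  Its 3×3 block (box 8) already contains {1, 2, 3, 4, 5, 7}.
  The only value from 1–9 not eliminated is 6, so R7C4 = 6.
For R5C9:
  Row 5 already contains {2, 3, 5, 6, 9}.
  Column 9 already contains {2, 3, 4, 5, 8}.
  Its 3×3 block (box 6) already contains {2, 3, 4, 5, 7, 9}.
  The only value from 1–9 not eliminated is 1, so R5C9 = 1.

6,1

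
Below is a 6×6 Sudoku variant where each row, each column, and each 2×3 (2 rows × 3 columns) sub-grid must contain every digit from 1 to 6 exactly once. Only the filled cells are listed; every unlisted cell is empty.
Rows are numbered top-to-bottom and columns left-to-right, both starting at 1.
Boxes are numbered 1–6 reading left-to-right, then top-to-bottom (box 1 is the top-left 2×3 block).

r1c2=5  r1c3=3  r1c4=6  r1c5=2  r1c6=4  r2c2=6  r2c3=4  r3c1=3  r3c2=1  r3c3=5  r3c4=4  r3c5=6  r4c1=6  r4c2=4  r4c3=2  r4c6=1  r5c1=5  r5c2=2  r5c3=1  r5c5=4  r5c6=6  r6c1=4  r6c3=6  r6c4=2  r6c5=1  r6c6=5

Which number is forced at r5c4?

3

Row 5 already contains {1, 2, 4, 5, 6}.
Column 4 already contains {2, 4, 6}.
Its 2×3 block (box 6) already contains {1, 2, 4, 5, 6}.
The only value from 1–6 not eliminated is 3, so r5c4 = 3.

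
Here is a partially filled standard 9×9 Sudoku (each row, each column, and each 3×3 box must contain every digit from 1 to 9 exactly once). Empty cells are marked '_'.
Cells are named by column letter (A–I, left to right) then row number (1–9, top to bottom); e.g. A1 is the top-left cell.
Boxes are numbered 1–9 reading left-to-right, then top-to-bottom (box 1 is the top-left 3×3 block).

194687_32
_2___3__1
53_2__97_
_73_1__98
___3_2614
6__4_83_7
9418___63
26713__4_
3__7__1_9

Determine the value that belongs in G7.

7

Cell G7 itself could take any of {2, 5, 7} by direct elimination.
Consider where 7 can go in column G.
G1 is out (row 1 already has a 7).
G2 is out (box 3 already has a 7).
G4 is out (row 4 already has a 7).
G8 is out (row 8 already has a 7).
So the only cell in column G that can hold 7 is G7.
Therefore G7 = 7.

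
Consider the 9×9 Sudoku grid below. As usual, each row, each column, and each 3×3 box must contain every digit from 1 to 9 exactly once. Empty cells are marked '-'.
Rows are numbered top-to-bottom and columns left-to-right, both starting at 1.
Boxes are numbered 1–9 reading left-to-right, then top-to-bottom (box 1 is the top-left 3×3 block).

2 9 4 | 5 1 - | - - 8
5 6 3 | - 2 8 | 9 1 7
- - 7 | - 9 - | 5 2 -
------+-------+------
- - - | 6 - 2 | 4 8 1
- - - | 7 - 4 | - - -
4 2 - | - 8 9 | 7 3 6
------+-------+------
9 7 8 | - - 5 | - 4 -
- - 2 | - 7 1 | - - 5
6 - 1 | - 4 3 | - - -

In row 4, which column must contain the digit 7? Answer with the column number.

Consider where 7 can go in row 4.
R4C2 is out (column 2 already has a 7).
R4C3 is out (column 3 already has a 7).
R4C5 is out (column 5 already has a 7).
So the only cell in row 4 that can hold 7 is R4C1.
That is column 1.

1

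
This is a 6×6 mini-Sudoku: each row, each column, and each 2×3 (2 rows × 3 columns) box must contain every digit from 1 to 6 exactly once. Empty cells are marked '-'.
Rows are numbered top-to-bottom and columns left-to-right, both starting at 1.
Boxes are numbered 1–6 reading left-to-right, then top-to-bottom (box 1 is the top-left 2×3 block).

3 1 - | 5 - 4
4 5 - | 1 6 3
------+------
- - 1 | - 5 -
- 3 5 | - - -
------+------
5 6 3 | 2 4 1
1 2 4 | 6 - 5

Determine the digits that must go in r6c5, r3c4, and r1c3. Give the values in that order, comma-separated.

3,3,6

For r6c5:
  Row 6 already contains {1, 2, 4, 5, 6}.
  Column 5 already contains {4, 5, 6}.
  Its 2×3 block (box 6) already contains {1, 2, 4, 5, 6}.
  The only value from 1–6 not eliminated is 3, so r6c5 = 3.
For r3c4:
  Consider where 3 can go in column 4.
  r4c4 is out (row 4 already has a 3).
  So the only cell in column 4 that can hold 3 is r3c4.
  So r3c4 = 3.
For r1c3:
  Consider where 6 can go in box 1.
  r2c3 is out (row 2 already has a 6).
  So the only cell in box 1 that can hold 6 is r1c3.
  So r1c3 = 6.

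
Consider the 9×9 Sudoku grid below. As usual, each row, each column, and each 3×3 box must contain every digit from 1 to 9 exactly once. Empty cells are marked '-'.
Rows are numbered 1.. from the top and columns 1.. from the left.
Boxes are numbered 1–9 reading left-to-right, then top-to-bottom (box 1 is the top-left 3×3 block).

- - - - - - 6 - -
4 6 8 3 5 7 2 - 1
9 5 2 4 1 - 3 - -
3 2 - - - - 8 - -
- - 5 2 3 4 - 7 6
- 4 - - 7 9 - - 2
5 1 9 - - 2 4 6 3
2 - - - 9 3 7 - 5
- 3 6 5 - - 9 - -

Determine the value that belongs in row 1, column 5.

Cell row 1, column 5 itself could take any of {2, 8} by direct elimination.
Consider where 2 can go in box 2.
row 1, column 4 is out (column 4 already has a 2).
row 1, column 6 is out (column 6 already has a 2).
row 3, column 6 is out (row 3 already has a 2).
So the only cell in box 2 that can hold 2 is row 1, column 5.
Therefore row 1, column 5 = 2.

2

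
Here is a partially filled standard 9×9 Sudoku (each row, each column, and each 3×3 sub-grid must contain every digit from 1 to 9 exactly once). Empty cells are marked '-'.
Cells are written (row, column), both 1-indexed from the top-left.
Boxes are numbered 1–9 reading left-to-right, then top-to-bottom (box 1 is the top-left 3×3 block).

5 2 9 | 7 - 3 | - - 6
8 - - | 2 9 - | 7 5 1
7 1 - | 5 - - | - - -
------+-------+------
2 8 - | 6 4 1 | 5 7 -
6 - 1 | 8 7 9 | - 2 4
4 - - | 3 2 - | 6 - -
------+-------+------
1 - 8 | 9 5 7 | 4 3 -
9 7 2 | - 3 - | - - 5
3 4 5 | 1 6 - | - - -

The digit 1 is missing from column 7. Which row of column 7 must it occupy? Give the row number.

Consider where 1 can go in column 7.
(1,7) is out (box 3 already has a 1).
(3,7) is out (row 3 already has a 1).
(5,7) is out (row 5 already has a 1).
(9,7) is out (row 9 already has a 1).
So the only cell in column 7 that can hold 1 is (8,7).
That is row 8.

8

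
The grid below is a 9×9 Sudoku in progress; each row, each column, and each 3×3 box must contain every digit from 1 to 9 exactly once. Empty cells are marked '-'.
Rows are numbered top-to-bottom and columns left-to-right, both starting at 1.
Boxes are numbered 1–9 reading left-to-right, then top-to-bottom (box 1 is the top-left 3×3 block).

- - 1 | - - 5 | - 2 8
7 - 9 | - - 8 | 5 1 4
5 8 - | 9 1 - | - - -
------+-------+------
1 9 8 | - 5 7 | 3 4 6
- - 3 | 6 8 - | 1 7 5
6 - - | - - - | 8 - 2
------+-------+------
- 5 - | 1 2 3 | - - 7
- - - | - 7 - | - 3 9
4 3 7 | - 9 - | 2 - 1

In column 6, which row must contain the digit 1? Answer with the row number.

6

Consider where 1 can go in column 6.
R3C6 is out (row 3 already has a 1).
R5C6 is out (row 5 already has a 1).
R8C6 is out (box 8 already has a 1).
R9C6 is out (row 9 already has a 1).
So the only cell in column 6 that can hold 1 is R6C6.
That is row 6.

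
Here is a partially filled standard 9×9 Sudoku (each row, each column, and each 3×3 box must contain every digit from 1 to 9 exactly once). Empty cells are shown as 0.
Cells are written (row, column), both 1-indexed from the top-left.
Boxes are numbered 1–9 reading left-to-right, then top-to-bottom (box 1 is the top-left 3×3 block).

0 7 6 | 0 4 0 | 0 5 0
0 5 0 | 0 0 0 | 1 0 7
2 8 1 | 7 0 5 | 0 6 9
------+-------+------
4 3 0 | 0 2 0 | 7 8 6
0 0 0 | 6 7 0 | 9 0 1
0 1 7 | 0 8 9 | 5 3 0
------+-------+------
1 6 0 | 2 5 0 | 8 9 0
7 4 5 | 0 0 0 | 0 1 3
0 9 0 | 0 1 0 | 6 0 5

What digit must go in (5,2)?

Row 5 already contains {1, 6, 7, 9}.
Column 2 already contains {1, 3, 4, 5, 6, 7, 8, 9}.
Its 3×3 block (box 4) already contains {1, 3, 4, 7}.
The only value from 1–9 not eliminated is 2, so (5,2) = 2.

2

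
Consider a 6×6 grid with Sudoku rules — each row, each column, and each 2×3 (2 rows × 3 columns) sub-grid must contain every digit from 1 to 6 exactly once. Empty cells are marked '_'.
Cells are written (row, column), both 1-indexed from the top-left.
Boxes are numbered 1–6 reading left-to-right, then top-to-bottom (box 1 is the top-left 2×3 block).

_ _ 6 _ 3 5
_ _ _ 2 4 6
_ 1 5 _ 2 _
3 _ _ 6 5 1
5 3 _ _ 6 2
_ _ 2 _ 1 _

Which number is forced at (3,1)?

Cell (3,1) itself could take any of {4, 6} by direct elimination.
Consider where 6 can go in box 3.
(4,2) is out (row 4 already has a 6).
(4,3) is out (row 4 already has a 6).
So the only cell in box 3 that can hold 6 is (3,1).
Therefore (3,1) = 6.

6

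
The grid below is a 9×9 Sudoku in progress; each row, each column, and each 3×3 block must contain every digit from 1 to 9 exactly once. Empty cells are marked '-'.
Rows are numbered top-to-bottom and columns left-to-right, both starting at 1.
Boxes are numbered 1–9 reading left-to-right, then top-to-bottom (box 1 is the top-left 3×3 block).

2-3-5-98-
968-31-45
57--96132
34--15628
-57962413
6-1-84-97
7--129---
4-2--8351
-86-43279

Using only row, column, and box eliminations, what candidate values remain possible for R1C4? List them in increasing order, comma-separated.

Row 1 already contains {2, 3, 5, 8, 9}.
Column 4 already contains {1, 9}.
Its 3×3 block (box 2) already contains {1, 3, 5, 6, 9}.
Removing those from 1–9 leaves {4, 7} as the candidates for R1C4.

4,7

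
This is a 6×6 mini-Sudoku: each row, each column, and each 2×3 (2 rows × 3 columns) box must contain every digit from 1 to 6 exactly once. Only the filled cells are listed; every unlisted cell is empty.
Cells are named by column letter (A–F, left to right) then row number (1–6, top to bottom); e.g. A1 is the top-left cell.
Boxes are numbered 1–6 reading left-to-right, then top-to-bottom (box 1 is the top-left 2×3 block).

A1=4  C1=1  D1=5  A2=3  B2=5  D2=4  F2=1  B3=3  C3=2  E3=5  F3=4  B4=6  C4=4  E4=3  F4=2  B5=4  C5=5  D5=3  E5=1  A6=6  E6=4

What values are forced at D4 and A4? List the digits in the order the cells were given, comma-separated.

For D4:
  Row 4 already contains {2, 3, 4, 6}.
  Column D already contains {3, 4, 5}.
  Its 2×3 block (box 4) already contains {2, 3, 4, 5}.
  The only value from 1–6 not eliminated is 1, so D4 = 1.
For A4:
  Consider where 5 can go in row 4.
  D4 is out (column D already has a 5).
  So the only cell in row 4 that can hold 5 is A4.
  So A4 = 5.

1,5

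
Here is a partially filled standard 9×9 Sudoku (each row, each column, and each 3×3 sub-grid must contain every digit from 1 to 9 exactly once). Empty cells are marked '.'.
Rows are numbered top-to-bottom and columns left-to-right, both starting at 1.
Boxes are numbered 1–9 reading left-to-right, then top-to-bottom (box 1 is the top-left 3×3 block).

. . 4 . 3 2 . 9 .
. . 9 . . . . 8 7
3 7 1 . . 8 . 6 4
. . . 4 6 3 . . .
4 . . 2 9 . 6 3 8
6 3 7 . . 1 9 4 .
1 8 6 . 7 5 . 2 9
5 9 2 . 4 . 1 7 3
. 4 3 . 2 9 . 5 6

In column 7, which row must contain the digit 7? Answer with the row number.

4

Consider where 7 can go in column 7.
R1C7 is out (box 3 already has a 7).
R2C7 is out (row 2 already has a 7).
R3C7 is out (row 3 already has a 7).
R7C7 is out (row 7 already has a 7).
R9C7 is out (box 9 already has a 7).
So the only cell in column 7 that can hold 7 is R4C7.
That is row 4.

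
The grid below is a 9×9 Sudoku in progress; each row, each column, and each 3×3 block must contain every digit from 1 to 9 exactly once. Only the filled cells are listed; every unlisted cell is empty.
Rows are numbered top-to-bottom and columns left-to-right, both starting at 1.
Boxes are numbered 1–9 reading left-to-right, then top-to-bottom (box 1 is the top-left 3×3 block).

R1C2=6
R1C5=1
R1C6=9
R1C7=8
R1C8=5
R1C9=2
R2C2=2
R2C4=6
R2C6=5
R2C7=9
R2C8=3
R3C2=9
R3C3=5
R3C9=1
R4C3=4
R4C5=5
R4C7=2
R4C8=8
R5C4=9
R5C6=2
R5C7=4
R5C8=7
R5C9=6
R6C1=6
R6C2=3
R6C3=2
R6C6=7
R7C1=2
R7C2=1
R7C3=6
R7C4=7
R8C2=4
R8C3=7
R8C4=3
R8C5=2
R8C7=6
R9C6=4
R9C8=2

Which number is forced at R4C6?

Cell R4C6 itself could take any of {1, 3, 6} by direct elimination.
Consider where 6 can go in box 5.
R4C4 is out (column 4 already has a 6).
R5C5 is out (row 5 already has a 6).
R6C4 is out (row 6 already has a 6).
R6C5 is out (row 6 already has a 6).
So the only cell in box 5 that can hold 6 is R4C6.
Therefore R4C6 = 6.

6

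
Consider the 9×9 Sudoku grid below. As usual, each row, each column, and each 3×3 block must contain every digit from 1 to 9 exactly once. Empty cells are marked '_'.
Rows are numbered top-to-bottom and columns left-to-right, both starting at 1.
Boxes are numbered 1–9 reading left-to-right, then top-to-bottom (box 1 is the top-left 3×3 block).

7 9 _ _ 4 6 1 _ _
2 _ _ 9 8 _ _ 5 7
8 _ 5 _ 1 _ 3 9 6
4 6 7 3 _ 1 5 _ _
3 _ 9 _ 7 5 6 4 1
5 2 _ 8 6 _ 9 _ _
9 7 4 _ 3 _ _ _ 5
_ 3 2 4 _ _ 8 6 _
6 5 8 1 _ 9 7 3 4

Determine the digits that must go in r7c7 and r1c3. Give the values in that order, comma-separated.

2,3

For r7c7:
  Row 7 already contains {3, 4, 5, 7, 9}.
  Column 7 already contains {1, 3, 5, 6, 7, 8, 9}.
  Its 3×3 block (box 9) already contains {3, 4, 5, 6, 7, 8}.
  The only value from 1–9 not eliminated is 2, so r7c7 = 2.
For r1c3:
  Row 1 already contains {1, 4, 6, 7, 9}.
  Column 3 already contains {2, 4, 5, 7, 8, 9}.
  Its 3×3 block (box 1) already contains {2, 5, 7, 8, 9}.
  The only value from 1–9 not eliminated is 3, so r1c3 = 3.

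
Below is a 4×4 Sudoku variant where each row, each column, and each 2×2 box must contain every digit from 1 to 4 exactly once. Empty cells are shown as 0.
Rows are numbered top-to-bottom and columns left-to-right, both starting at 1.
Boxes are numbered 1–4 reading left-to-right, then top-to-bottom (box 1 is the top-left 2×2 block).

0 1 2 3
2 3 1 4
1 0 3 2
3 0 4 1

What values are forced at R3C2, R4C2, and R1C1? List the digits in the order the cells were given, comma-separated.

4,2,4

For R3C2:
  Row 3 already contains {1, 2, 3}.
  Column 2 already contains {1, 3}.
  Its 2×2 block (box 3) already contains {1, 3}.
  The only value from 1–4 not eliminated is 4, so R3C2 = 4.
For R4C2:
  Row 4 already contains {1, 3, 4}.
  Column 2 already contains {1, 3}.
  Its 2×2 block (box 3) already contains {1, 3}.
  The only value from 1–4 not eliminated is 2, so R4C2 = 2.
For R1C1:
  Row 1 already contains {1, 2, 3}.
  Column 1 already contains {1, 2, 3}.
  Its 2×2 block (box 1) already contains {1, 2, 3}.
  The only value from 1–4 not eliminated is 4, so R1C1 = 4.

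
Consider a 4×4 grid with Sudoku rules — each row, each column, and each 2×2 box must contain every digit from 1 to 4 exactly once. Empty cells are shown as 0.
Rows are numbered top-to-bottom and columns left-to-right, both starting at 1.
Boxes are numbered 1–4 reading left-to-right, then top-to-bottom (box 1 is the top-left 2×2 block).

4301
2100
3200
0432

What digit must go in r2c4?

3

Cell r2c4 itself could take any of {3, 4} by direct elimination.
Consider where 3 can go in box 2.
r1c3 is out (row 1 already has a 3).
r2c3 is out (column 3 already has a 3).
So the only cell in box 2 that can hold 3 is r2c4.
Therefore r2c4 = 3.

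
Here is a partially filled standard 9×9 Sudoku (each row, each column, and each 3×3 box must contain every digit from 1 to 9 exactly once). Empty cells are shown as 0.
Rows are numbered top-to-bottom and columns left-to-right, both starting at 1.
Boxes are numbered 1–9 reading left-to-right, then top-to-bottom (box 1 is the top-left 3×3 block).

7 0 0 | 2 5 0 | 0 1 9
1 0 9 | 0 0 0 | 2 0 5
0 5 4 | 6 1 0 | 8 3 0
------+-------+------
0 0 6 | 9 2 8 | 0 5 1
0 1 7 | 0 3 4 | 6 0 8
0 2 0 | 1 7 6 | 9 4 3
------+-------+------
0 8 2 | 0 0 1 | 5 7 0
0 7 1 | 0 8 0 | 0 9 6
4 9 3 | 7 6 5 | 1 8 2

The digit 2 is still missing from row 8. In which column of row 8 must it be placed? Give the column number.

6

Consider where 2 can go in row 8.
R8C1 is out (box 7 already has a 2).
R8C4 is out (column 4 already has a 2).
R8C7 is out (column 7 already has a 2).
So the only cell in row 8 that can hold 2 is R8C6.
That is column 6.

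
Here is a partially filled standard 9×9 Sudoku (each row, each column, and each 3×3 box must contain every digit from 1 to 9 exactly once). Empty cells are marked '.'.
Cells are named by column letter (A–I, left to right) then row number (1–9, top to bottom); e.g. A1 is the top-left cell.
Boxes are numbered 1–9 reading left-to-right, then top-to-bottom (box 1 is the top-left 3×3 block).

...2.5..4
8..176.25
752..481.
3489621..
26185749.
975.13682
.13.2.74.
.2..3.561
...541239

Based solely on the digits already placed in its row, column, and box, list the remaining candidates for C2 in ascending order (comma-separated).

4,9

Row 2 already contains {1, 2, 5, 6, 7, 8}.
Column C already contains {1, 2, 3, 5, 8}.
Its 3×3 block (box 1) already contains {2, 5, 7, 8}.
Removing those from 1–9 leaves {4, 9} as the candidates for C2.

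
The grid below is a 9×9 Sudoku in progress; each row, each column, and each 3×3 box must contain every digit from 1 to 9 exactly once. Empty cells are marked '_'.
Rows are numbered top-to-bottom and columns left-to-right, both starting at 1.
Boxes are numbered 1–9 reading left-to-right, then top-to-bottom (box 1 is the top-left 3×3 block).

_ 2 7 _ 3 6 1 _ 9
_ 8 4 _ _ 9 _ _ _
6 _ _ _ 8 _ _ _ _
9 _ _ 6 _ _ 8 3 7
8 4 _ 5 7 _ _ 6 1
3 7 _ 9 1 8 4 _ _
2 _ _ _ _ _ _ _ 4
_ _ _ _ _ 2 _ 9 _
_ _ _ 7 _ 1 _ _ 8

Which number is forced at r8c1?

Cell r8c1 itself could take any of {1, 4, 5, 7} by direct elimination.
Consider where 7 can go in box 7.
r7c2 is out (column 2 already has a 7). r7c3 is out (column 3 already has a 7). r8c2 is out (column 2 already has a 7). r8c3 is out (column 3 already has a 7). The remaining empty cells in box 7 are similarly blocked.
So the only cell in box 7 that can hold 7 is r8c1.
Therefore r8c1 = 7.

7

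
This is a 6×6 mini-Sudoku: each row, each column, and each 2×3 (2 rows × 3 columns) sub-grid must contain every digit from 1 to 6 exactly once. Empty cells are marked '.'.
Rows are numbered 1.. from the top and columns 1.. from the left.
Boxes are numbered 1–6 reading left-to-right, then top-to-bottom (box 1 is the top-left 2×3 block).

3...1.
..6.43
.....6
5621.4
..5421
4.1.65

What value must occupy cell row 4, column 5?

3

Row 4 already contains {1, 2, 4, 5, 6}.
Column 5 already contains {1, 2, 4, 6}.
Its 2×3 block (box 4) already contains {1, 4, 6}.
The only value from 1–6 not eliminated is 3, so row 4, column 5 = 3.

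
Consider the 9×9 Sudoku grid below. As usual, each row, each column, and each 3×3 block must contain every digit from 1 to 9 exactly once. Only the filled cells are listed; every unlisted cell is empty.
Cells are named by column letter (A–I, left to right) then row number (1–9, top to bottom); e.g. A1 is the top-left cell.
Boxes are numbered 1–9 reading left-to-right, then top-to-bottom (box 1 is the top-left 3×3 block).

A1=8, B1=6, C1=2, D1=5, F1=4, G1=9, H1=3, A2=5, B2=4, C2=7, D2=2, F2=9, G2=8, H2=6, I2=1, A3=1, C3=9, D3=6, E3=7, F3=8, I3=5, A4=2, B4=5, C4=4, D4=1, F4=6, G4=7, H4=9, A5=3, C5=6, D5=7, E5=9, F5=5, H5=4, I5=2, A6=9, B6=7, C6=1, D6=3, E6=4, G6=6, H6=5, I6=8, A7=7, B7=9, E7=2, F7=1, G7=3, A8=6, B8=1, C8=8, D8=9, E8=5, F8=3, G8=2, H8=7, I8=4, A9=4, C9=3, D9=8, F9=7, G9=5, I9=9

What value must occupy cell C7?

Row 7 already contains {1, 2, 3, 7, 9}.
Column C already contains {1, 2, 3, 4, 6, 7, 8, 9}.
Its 3×3 block (box 7) already contains {1, 3, 4, 6, 7, 8, 9}.
The only value from 1–9 not eliminated is 5, so C7 = 5.

5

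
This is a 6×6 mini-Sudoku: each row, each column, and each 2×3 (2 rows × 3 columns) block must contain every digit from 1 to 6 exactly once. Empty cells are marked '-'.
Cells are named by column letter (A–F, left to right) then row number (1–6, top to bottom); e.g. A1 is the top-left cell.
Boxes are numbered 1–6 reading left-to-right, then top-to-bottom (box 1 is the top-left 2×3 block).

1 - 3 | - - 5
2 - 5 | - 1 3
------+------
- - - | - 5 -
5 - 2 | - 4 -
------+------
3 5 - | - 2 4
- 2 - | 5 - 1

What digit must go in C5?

Cell C5 itself could take any of {1, 6} by direct elimination.
Consider where 1 can go in row 5.
D5 is out (box 6 already has a 1).
So the only cell in row 5 that can hold 1 is C5.
Therefore C5 = 1.

1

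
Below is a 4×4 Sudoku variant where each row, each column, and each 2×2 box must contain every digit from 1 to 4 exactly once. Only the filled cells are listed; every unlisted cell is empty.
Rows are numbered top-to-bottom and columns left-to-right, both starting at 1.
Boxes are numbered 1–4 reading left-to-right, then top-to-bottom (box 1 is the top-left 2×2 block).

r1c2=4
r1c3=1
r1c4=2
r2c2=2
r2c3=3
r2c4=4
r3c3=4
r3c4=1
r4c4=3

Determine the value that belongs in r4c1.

4

Cell r4c1 itself could take any of {1, 2, 4} by direct elimination.
Consider where 4 can go in row 4.
r4c2 is out (column 2 already has a 4).
r4c3 is out (column 3 already has a 4).
So the only cell in row 4 that can hold 4 is r4c1.
Therefore r4c1 = 4.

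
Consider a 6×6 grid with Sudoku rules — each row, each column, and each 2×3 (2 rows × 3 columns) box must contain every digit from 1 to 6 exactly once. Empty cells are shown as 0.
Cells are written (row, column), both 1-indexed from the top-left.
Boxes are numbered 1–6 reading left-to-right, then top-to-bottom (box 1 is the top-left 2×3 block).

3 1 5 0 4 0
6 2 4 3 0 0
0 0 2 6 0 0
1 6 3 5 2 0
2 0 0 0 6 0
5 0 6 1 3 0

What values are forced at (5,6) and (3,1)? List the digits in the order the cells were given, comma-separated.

5,4

For (5,6):
  Consider where 5 can go in row 5.
  (5,2) is out (box 5 already has a 5).
  (5,3) is out (column 3 already has a 5).
  (5,4) is out (column 4 already has a 5).
  So the only cell in row 5 that can hold 5 is (5,6).
  So (5,6) = 5.
For (3,1):
  Row 3 already contains {2, 6}.
  Column 1 already contains {1, 2, 3, 5, 6}.
  Its 2×3 block (box 3) already contains {1, 2, 3, 6}.
  The only value from 1–6 not eliminated is 4, so (3,1) = 4.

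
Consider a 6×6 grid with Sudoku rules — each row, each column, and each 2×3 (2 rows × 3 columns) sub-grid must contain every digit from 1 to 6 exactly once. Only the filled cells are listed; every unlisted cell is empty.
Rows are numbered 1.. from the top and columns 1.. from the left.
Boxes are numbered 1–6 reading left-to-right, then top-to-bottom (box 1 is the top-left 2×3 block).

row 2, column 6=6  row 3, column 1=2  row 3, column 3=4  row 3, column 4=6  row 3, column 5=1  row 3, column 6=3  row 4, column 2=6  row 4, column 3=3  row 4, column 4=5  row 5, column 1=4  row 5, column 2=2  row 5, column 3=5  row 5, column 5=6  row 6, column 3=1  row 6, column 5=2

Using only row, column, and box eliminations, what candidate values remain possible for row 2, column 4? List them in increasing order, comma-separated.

1,2,3,4

Row 2 already contains {6}.
Column 4 already contains {5, 6}.
Its 2×3 block (box 2) already contains {6}.
Removing those from 1–6 leaves {1, 2, 3, 4} as the candidates for row 2, column 4.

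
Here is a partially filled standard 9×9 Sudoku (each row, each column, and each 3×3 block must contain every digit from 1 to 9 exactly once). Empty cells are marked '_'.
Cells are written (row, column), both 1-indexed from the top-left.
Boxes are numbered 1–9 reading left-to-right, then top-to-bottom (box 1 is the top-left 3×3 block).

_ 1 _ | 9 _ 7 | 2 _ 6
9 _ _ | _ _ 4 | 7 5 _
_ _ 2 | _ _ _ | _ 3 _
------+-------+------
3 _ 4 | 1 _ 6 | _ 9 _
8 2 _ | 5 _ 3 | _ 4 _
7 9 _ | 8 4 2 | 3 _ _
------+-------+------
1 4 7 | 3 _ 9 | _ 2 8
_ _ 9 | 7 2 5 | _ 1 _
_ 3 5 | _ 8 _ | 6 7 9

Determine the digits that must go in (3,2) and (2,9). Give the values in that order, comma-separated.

For (3,2):
  Consider where 7 can go in box 1.
  (1,1) is out (row 1 already has a 7).
  (1,3) is out (row 1 already has a 7).
  (2,2) is out (row 2 already has a 7).
  (2,3) is out (row 2 already has a 7).
  (3,1) is out (column 1 already has a 7).
  So the only cell in box 1 that can hold 7 is (3,2).
  So (3,2) = 7.
For (2,9):
  Row 2 already contains {4, 5, 7, 9}.
  Column 9 already contains {6, 8, 9}.
  Its 3×3 block (box 3) already contains {2, 3, 5, 6, 7}.
  The only value from 1–9 not eliminated is 1, so (2,9) = 1.

7,1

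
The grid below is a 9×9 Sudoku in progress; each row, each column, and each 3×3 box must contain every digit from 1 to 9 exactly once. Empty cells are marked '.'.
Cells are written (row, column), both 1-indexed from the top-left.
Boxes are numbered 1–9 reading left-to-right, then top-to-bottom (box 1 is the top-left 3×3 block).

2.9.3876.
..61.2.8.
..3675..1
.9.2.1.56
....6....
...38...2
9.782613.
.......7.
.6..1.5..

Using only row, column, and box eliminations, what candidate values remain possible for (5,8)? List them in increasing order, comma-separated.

1,4,9

Row 5 already contains {6}.
Column 8 already contains {3, 5, 6, 7, 8}.
Its 3×3 block (box 6) already contains {2, 5, 6}.
Removing those from 1–9 leaves {1, 4, 9} as the candidates for (5,8).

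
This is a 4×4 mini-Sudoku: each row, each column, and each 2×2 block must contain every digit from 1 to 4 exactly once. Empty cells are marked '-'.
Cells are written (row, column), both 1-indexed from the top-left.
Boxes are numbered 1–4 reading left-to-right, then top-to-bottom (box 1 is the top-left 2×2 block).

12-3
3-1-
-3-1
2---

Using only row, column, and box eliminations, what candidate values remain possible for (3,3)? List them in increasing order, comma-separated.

Row 3 already contains {1, 3}.
Column 3 already contains {1}.
Its 2×2 block (box 4) already contains {1}.
Removing those from 1–4 leaves {2, 4} as the candidates for (3,3).

2,4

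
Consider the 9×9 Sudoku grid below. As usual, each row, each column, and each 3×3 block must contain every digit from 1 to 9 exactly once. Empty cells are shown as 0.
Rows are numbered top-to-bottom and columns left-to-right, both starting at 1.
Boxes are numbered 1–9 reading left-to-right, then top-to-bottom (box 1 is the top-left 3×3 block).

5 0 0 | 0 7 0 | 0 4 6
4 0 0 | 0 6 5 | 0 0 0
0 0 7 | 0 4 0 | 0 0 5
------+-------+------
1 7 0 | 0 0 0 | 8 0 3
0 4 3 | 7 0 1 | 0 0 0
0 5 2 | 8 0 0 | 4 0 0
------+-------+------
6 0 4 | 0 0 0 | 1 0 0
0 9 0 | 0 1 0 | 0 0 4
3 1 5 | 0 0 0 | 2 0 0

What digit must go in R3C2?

Cell R3C2 itself could take any of {2, 3, 6, 8} by direct elimination.
Consider where 6 can go in box 1.
R1C2 is out (row 1 already has a 6).
R1C3 is out (row 1 already has a 6).
R2C2 is out (row 2 already has a 6).
R2C3 is out (row 2 already has a 6).
R3C1 is out (column 1 already has a 6).
So the only cell in box 1 that can hold 6 is R3C2.
Therefore R3C2 = 6.

6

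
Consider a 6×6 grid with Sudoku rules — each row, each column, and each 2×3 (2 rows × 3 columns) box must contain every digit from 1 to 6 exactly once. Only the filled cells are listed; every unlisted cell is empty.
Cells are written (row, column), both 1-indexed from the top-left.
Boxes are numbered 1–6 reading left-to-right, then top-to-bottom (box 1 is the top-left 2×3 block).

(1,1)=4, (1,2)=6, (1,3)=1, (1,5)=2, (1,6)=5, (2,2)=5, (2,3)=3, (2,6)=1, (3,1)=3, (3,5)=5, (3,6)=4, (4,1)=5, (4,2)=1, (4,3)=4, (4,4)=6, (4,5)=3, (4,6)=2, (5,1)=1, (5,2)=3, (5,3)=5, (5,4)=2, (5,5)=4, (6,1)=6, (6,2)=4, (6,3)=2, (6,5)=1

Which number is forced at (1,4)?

Row 1 already contains {1, 2, 4, 5, 6}.
Column 4 already contains {2, 6}.
Its 2×3 block (box 2) already contains {1, 2, 5}.
The only value from 1–6 not eliminated is 3, so (1,4) = 3.

3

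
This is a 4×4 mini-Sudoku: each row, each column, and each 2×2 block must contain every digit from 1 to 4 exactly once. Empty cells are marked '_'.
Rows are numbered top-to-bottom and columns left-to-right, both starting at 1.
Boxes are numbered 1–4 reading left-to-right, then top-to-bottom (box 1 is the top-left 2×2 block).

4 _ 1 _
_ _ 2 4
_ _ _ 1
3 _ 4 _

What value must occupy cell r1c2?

Cell r1c2 itself could take any of {2, 3} by direct elimination.
Consider where 2 can go in row 1.
r1c4 is out (box 2 already has a 2).
So the only cell in row 1 that can hold 2 is r1c2.
Therefore r1c2 = 2.

2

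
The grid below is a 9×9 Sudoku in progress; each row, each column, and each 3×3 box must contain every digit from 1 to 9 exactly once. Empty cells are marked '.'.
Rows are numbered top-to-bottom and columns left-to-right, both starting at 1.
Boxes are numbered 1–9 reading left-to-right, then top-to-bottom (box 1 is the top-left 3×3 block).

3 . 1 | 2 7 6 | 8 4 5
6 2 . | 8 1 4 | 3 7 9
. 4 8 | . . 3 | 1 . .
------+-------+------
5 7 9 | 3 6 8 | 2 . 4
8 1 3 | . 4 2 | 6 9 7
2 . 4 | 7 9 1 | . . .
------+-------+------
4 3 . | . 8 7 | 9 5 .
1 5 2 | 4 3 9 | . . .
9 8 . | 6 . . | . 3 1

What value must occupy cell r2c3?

5

Row 2 already contains {1, 2, 3, 4, 6, 7, 8, 9}.
Column 3 already contains {1, 2, 3, 4, 8, 9}.
Its 3×3 block (box 1) already contains {1, 2, 3, 4, 6, 8}.
The only value from 1–9 not eliminated is 5, so r2c3 = 5.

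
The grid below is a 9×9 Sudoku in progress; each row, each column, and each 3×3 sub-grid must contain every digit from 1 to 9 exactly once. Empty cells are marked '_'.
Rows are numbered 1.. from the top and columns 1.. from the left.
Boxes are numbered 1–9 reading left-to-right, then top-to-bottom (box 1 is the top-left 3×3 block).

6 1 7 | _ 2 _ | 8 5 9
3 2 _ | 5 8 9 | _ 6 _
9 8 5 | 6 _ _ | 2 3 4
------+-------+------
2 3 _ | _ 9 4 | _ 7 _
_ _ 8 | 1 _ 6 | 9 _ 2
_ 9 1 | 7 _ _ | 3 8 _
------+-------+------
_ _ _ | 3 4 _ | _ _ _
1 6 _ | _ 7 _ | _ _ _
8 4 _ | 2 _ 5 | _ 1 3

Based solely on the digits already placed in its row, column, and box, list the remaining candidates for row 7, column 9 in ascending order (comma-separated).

Row 7 already contains {3, 4}.
Column 9 already contains {2, 3, 4, 9}.
Its 3×3 block (box 9) already contains {1, 3}.
Removing those from 1–9 leaves {5, 6, 7, 8} as the candidates for row 7, column 9.

5,6,7,8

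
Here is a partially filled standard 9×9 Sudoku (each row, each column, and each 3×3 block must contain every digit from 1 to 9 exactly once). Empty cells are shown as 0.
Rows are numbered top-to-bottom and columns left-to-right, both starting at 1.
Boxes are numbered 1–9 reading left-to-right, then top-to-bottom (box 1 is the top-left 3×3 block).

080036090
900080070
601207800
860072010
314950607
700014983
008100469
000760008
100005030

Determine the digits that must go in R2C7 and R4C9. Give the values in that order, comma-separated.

3,4

For R2C7:
  Consider where 3 can go in box 3.
  R1C7 is out (row 1 already has a 3).
  R1C9 is out (row 1 already has a 3).
  R2C9 is out (column 9 already has a 3).
  R3C8 is out (column 8 already has a 3).
  R3C9 is out (column 9 already has a 3).
  So the only cell in box 3 that can hold 3 is R2C7.
  So R2C7 = 3.
For R4C9:
  Consider where 4 can go in box 6.
  R4C7 is out (column 7 already has a 4).
  R5C8 is out (row 5 already has a 4).
  So the only cell in box 6 that can hold 4 is R4C9.
  So R4C9 = 4.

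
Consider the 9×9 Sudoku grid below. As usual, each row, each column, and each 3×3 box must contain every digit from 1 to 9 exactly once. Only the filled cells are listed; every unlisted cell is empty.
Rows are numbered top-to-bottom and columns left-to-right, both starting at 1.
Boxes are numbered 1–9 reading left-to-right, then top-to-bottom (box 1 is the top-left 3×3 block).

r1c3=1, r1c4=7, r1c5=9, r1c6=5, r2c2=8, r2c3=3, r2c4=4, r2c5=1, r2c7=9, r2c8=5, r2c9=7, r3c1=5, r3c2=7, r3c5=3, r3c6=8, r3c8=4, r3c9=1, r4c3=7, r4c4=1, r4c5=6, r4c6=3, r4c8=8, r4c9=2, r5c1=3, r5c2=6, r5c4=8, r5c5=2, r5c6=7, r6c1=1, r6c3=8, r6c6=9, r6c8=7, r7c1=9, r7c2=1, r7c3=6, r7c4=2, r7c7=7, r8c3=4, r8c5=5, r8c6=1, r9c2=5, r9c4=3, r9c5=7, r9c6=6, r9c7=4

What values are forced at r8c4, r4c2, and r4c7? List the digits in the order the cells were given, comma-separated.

9,9,5

For r8c4:
  Row 8 already contains {1, 4, 5}.
  Column 4 already contains {1, 2, 3, 4, 7, 8}.
  Its 3×3 block (box 8) already contains {1, 2, 3, 5, 6, 7}.
  The only value from 1–9 not eliminated is 9, so r8c4 = 9.
For r4c2:
  Consider where 9 can go in column 2.
  r1c2 is out (row 1 already has a 9).
  r6c2 is out (row 6 already has a 9).
  r8c2 is out (box 7 already has a 9).
  So the only cell in column 2 that can hold 9 is r4c2.
  So r4c2 = 9.
For r4c7:
  Row 4 already contains {1, 2, 3, 6, 7, 8}.
  Column 7 already contains {4, 7, 9}.
  Its 3×3 block (box 6) already contains {2, 7, 8}.
  The only value from 1–9 not eliminated is 5, so r4c7 = 5.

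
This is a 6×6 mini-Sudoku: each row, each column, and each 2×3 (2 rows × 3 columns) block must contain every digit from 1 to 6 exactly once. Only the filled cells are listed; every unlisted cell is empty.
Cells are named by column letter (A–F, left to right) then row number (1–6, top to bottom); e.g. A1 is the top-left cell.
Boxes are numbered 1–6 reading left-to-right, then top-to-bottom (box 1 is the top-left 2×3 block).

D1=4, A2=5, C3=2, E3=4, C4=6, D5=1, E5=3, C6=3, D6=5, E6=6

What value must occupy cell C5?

5

Cell C5 itself could take any of {4, 5} by direct elimination.
Consider where 5 can go in column C.
C1 is out (box 1 already has a 5).
C2 is out (row 2 already has a 5).
So the only cell in column C that can hold 5 is C5.
Therefore C5 = 5.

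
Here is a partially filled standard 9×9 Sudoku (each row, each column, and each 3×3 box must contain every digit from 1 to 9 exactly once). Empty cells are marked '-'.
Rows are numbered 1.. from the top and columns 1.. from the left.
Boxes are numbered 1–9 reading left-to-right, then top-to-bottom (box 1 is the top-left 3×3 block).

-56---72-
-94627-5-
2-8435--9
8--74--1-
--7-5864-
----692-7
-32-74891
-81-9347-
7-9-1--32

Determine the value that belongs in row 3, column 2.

Cell row 3, column 2 itself could take any of {1, 7} by direct elimination.
Consider where 7 can go in box 1.
row 1, column 1 is out (row 1 already has a 7).
row 2, column 1 is out (row 2 already has a 7).
So the only cell in box 1 that can hold 7 is row 3, column 2.
Therefore row 3, column 2 = 7.

7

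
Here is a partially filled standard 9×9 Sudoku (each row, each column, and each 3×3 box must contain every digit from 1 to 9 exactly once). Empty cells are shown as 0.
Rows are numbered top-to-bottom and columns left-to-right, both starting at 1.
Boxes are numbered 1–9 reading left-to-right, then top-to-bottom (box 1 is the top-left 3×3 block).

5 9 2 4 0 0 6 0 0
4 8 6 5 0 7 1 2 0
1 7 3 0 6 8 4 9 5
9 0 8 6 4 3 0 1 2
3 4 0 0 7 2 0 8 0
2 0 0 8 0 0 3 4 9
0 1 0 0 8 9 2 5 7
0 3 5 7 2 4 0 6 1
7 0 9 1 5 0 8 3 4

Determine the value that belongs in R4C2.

5

Row 4 already contains {1, 2, 3, 4, 6, 8, 9}.
Column 2 already contains {1, 3, 4, 7, 8, 9}.
Its 3×3 block (box 4) already contains {2, 3, 4, 8, 9}.
The only value from 1–9 not eliminated is 5, so R4C2 = 5.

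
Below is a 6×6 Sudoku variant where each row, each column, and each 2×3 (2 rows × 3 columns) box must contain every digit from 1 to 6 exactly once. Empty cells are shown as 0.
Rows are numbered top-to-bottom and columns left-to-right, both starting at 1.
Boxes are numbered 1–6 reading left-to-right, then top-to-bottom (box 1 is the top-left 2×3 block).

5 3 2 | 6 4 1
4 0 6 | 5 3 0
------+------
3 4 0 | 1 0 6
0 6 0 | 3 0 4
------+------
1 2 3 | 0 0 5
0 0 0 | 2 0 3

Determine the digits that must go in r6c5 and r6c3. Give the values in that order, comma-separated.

For r6c5:
  Consider where 1 can go in column 5.
  r3c5 is out (row 3 already has a 1).
  r4c5 is out (box 4 already has a 1).
  r5c5 is out (row 5 already has a 1).
  So the only cell in column 5 that can hold 1 is r6c5.
  So r6c5 = 1.
For r6c3:
  Consider where 4 can go in column 3.
  r3c3 is out (row 3 already has a 4).
  r4c3 is out (row 4 already has a 4).
  So the only cell in column 3 that can hold 4 is r6c3.
  So r6c3 = 4.

1,4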